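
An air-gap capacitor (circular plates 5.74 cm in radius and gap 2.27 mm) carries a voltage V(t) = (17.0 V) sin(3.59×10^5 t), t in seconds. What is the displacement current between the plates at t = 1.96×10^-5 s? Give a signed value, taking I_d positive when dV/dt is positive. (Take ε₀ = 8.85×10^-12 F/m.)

dE/dt = (V₀ω/d)·cos(ωt) with ωt = 7.0364 rad: (17.0)(3.59×10^5)(0.7295)/(2.27×10^-3) = 1.961×10^9 V/(m·s).
I_d = ε₀ A dE/dt = (8.85×10^-12)(0.01035)(1.961×10^9) = 1.80×10^-4 A.

1.80×10^-4 A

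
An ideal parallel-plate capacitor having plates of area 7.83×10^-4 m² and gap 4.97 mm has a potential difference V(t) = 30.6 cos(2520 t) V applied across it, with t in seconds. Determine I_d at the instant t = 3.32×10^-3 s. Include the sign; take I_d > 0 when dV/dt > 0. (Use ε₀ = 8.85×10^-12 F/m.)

-9.37×10^-8 A

dE/dt = (V₀ω/d)·−sin(ωt) with ωt = 8.3664 rad: (30.6)(2520)(-0.8716)/(4.97×10^-3) = -1.352×10^7 V/(m·s).
I_d = ε₀ A dE/dt = (8.85×10^-12)(7.83×10^-4)(-1.352×10^7) = -9.37×10^-8 A.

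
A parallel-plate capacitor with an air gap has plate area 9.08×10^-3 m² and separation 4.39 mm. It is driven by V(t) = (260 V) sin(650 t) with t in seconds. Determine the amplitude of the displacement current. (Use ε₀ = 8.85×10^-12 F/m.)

3.09×10^-6 A

The displacement current equals the conduction current C dV/dt, which peaks at C V₀ ω.
With C = ε₀A/d = (8.85×10^-12)(9.08×10^-3)/(4.39×10^-3) = 1.830×10^-11 F and ω = 650 rad/s, I_d,max = (1.830×10^-11)(260)(650) = 3.09×10^-6 A.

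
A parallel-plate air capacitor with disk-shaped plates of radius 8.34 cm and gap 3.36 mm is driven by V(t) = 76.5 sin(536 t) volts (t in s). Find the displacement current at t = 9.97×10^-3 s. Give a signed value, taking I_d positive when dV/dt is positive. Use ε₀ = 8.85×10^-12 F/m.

dE/dt = (V₀ω/d)·cos(ωt) with ωt = 5.34392 rad: (76.5)(536)(0.5904)/(3.36×10^-3) = 7.205×10^6 V/(m·s).
I_d = ε₀ A dE/dt = (8.85×10^-12)(0.02185)(7.205×10^6) = 1.39×10^-6 A.

1.39×10^-6 A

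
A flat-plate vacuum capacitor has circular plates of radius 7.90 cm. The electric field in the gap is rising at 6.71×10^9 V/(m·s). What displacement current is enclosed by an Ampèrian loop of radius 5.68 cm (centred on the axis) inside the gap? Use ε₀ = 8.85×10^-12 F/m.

6.02×10^-4 A

I_d = ε₀ dΦ_E/dt = ε₀ πR² (dE/dt) = (8.85×10^-12)(0.01961)(6.71×10^9) = 1.165×10^-3 A through the full plate area.
Through an area πr² the displacement current is I_d·(πr²/πR²) = I_d (r/R)² = 6.02×10^-4 A.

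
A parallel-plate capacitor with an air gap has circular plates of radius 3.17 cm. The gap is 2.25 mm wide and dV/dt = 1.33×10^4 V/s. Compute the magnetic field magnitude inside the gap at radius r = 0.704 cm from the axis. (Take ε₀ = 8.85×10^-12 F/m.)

2.31×10^-13 T

I_d = C dV/dt with C = ε₀πR²/d = 1.242×10^-11 F, so I_d = (1.242×10^-11)(1.33×10^4) = 1.652×10^-7 A.
∮B·dl = μ₀ I_d,enc with I_d,enc = I_d r²/R² = 8.148×10^-9 A; so B = μ₀ I_d,enc/(2πr) = 2.31×10^-13 T.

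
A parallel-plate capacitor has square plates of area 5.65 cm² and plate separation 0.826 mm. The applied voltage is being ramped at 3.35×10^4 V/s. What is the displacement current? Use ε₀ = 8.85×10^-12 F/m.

2.03×10^-7 A

The field between the plates is E = V/d, so dE/dt = (3.35×10^4)/(8.26×10^-4 m) = 4.056×10^7 V/(m·s).
I_d = ε₀ A (dE/dt) = (8.85×10^-12)(5.65×10^-4)(4.056×10^7) = 2.03×10^-7 A.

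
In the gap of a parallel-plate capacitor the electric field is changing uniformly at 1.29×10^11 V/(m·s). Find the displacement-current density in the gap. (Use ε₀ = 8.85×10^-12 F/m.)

1.14 A/m²

J_d = ε₀ dE/dt = (8.85×10^-12)(1.29×10^11) = 1.14 A/m².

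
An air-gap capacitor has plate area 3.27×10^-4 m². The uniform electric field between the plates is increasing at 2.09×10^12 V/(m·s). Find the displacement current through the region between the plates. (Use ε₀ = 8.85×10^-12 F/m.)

6.05×10^-3 A

The displacement current is ε₀ times dΦ_E/dt = ε₀ A dE/dt = (8.85×10^-12)(3.27×10^-4)(2.09×10^12) = 6.05×10^-3 A.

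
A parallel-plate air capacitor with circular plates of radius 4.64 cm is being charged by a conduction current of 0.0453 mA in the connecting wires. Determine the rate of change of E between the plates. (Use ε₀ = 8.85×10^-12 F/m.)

The displacement current between the plates equals the conduction current, I_d = 0.0453 mA.
Inverting I_d = ε₀ A dE/dt gives dE/dt = 4.53×10^-5 / (8.85×10^-12 · 6.764×10^-3) = 7.57×10^8 V/(m·s).

7.57×10^8 V/(m·s)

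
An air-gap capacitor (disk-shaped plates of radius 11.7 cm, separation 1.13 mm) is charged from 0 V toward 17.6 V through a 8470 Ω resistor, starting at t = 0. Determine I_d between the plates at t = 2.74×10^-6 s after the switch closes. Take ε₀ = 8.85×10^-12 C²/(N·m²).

C = ε₀A/d = (8.85×10^-12)(0.04301)/(1.13×10^-3) = 3.368×10^-10 F, so τ = RC = 2.853×10^-6 s.
The conduction current is I(t) = (V₀/R) e^(−t/τ), and the displacement current between the plates equals it.
t/τ = 0.9604; I_d = (17.6/8470) · e^(−0.9604) = (2.078×10^-3)(0.3827) = 7.95×10^-4 A.

7.95×10^-4 A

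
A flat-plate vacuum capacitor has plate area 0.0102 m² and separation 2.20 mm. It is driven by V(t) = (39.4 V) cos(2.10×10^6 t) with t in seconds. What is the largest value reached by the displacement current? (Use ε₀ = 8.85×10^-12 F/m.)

3.39×10^-3 A

C = ε₀A/d = (8.85×10^-12)(0.0102)/(2.20×10^-3) = 4.103×10^-11 F; ω = 2.10×10^6 rad/s.
I_d = C dV/dt, so |I_d|_max = C V₀ ω = (4.103×10^-11)(39.4)(2.10×10^6) = 3.39×10^-3 A.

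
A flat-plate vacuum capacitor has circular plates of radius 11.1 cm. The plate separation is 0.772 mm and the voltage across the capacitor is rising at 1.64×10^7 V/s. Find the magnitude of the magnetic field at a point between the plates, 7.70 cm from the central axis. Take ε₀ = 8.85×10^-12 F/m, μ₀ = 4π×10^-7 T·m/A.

9.10×10^-9 T

I_d = C dV/dt with C = ε₀πR²/d = 4.438×10^-10 F, so I_d = (4.438×10^-10)(1.64×10^7) = 7.278×10^-3 A.
∮B·dl = μ₀ I_d,enc with I_d,enc = I_d r²/R² = 3.502×10^-3 A; so B = μ₀ I_d,enc/(2πr) = 9.10×10^-9 T.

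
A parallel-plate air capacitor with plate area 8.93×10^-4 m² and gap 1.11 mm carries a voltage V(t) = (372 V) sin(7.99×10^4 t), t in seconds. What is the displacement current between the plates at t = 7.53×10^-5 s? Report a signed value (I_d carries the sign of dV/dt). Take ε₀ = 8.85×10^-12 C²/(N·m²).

C = ε₀A/d = (8.85×10^-12)(8.93×10^-4)/(1.11×10^-3) = 7.120×10^-12 F. dV/dt = V₀ω·cos(ωt); at ωt = 6.01647 rad this factor is 0.9646.
I_d = C dV/dt = (7.120×10^-12)(372)(7.99×10^4)(0.9646) = 2.04×10^-4 A.

2.04×10^-4 A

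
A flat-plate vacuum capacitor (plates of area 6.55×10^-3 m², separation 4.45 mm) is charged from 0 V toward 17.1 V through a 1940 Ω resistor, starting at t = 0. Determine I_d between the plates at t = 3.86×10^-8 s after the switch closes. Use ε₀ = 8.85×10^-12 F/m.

With C = ε₀A/d = (8.85×10^-12)(6.55×10^-3)/(4.45×10^-3) = 1.303×10^-11 F, the time constant is τ = RC = 2.528×10^-8 s, so t/τ = 1.527 and e^(−t/τ) = 0.2172.
I_d = I_cond = (V₀/R) e^(−t/τ) = (8.814×10^-3)(0.2172) = 1.91×10^-3 A.

1.91×10^-3 A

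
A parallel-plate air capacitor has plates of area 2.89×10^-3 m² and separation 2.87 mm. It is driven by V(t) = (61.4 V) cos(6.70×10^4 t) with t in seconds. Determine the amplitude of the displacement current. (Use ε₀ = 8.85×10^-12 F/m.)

C = ε₀A/d = (8.85×10^-12)(2.89×10^-3)/(2.87×10^-3) = 8.912×10^-12 F; ω = 6.70×10^4 rad/s.
I_d = C dV/dt, so |I_d|_max = C V₀ ω = (8.912×10^-12)(61.4)(6.70×10^4) = 3.67×10^-5 A.

3.67×10^-5 A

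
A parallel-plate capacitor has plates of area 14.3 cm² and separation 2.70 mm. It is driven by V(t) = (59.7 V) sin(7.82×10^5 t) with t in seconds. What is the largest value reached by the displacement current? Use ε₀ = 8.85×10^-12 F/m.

2.19×10^-4 A

(dE/dt)_max = V₀ω/d = 1.729×10^10 V/(m·s); ω = 7.82×10^5 rad/s.
I_d,max = ε₀ A (dE/dt)_max = (8.85×10^-12)(1.43×10^-3)(1.729×10^10) = 2.19×10^-4 A.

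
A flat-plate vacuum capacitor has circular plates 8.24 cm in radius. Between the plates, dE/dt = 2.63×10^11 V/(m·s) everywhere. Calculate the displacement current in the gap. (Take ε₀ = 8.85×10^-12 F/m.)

0.0496 A

With a uniform field, Φ_E = EA, so I_d = ε₀ A dE/dt = 0.0496 A.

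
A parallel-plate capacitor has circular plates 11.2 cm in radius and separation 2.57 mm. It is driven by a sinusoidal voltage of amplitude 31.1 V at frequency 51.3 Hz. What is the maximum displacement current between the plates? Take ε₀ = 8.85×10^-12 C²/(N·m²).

1.36×10^-6 A

C = ε₀A/d = (8.85×10^-12)(0.03941)/(2.57×10^-3) = 1.357×10^-10 F; ω = 2πf = 322.3 rad/s.
I_d = C dV/dt, so |I_d|_max = C V₀ ω = (1.357×10^-10)(31.1)(322.3) = 1.36×10^-6 A.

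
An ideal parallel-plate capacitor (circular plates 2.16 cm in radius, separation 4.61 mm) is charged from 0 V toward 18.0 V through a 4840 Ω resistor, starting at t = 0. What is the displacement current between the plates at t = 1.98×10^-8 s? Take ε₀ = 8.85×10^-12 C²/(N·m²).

C = ε₀A/d = (8.85×10^-12)(1.466×10^-3)/(4.61×10^-3) = 2.814×10^-12 F, so τ = RC = 1.362×10^-8 s.
The conduction current is I(t) = (V₀/R) e^(−t/τ), and the displacement current between the plates equals it.
t/τ = 1.454; I_d = (18.0/4840) · e^(−1.454) = (3.719×10^-3)(0.2336) = 8.69×10^-4 A.

8.69×10^-4 A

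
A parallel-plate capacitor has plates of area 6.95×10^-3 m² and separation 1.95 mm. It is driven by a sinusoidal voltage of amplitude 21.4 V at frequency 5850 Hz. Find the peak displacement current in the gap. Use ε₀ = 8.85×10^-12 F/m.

2.48×10^-5 A

(dE/dt)_max = V₀ω/d = 4.034×10^8 V/(m·s); ω = 2πf = 3.676×10^4 rad/s.
I_d,max = ε₀ A (dE/dt)_max = (8.85×10^-12)(6.95×10^-3)(4.034×10^8) = 2.48×10^-5 A.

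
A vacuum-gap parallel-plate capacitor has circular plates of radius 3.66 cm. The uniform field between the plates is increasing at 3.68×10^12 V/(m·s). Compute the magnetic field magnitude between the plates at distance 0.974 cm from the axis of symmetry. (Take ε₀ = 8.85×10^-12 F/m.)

1.99×10^-7 T

I_d = ε₀ dΦ_E/dt = ε₀ πR² (dE/dt) = (8.85×10^-12)(4.208×10^-3)(3.68×10^12) = 0.1370 A through the full plate area.
An Ampèrian loop of radius r encloses a fraction (r/R)² of I_d. Then B·2πr = μ₀ I_d (r/R)², giving B = μ₀ I_d r/(2πR²) = 1.99×10^-7 T.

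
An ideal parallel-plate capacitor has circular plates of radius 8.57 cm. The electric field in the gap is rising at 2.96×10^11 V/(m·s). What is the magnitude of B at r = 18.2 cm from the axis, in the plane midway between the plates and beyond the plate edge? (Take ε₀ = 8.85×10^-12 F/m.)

6.64×10^-8 T

Total displacement current: I_d = ε₀(πR²)(dE/dt) = (8.85×10^-12)(0.02307)(2.96×10^11) = 0.06043 A.
With r > R the enclosed displacement current is the full I_d; B = μ₀ I_d / (2πr) = 6.64×10^-8 T.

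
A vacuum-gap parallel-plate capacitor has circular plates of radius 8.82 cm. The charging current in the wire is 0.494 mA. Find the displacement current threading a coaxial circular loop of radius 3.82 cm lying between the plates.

9.27×10^-5 A

Between the plates the displacement current equals the wire current: I_d = 0.494 mA = 4.94×10^-4 A.
Through an area πr² the displacement current is I_d·(πr²/πR²) = I_d (r/R)² = 9.27×10^-5 A.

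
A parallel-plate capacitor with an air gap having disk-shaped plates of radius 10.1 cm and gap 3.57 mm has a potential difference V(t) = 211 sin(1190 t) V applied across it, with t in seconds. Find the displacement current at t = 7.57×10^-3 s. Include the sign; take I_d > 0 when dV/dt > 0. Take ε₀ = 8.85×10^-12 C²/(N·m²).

-1.82×10^-5 A

C = ε₀A/d = (8.85×10^-12)(0.03205)/(3.57×10^-3) = 7.945×10^-11 F. dV/dt = V₀ω·cos(ωt); at ωt = 9.0083 rad this factor is -0.9145.
I_d = C dV/dt = (7.945×10^-11)(211)(1190)(-0.9145) = -1.82×10^-5 A.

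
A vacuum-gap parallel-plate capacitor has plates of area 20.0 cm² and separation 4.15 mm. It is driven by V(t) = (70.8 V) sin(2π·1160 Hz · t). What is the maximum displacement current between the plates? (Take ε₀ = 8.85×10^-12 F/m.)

2.20×10^-6 A

C = ε₀A/d = (8.85×10^-12)(2.00×10^-3)/(4.15×10^-3) = 4.265×10^-12 F; ω = 2πf = 7288 rad/s.
I_d = C dV/dt, so |I_d|_max = C V₀ ω = (4.265×10^-12)(70.8)(7288) = 2.20×10^-6 A.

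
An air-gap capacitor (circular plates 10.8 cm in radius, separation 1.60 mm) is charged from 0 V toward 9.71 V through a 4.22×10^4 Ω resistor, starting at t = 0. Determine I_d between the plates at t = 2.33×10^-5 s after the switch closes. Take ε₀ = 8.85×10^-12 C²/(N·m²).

1.51×10^-5 A

C = ε₀A/d = (8.85×10^-12)(0.03664)/(1.60×10^-3) = 2.027×10^-10 F and τ = RC = 8.554×10^-6 s. I_d in the gap equals the RC charging current.
I_d(t) = (V₀/R) e^(−t/τ) = 2.301×10^-4 · e^(−2.724) = 1.51×10^-5 A.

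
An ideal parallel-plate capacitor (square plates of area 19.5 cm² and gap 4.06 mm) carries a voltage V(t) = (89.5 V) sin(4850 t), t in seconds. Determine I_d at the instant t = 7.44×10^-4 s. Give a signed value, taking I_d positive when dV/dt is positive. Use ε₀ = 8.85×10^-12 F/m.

dE/dt = (V₀ω/d)·cos(ωt) with ωt = 3.6084 rad: (89.5)(4850)(-0.8930)/(4.06×10^-3) = -9.548×10^7 V/(m·s).
I_d = ε₀ A dE/dt = (8.85×10^-12)(1.95×10^-3)(-9.548×10^7) = -1.65×10^-6 A.

-1.65×10^-6 A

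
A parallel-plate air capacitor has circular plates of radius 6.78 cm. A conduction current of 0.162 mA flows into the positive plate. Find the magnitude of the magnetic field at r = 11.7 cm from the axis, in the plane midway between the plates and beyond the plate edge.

2.77×10^-10 T

By continuity the displacement current in the gap matches the conduction current: I_d = 1.62×10^-4 A.
For r ≥ R the full I_d is enclosed: B = μ₀ I_d/(2πr) = (4π×10^-7)(1.62×10^-4)/(2π·0.117) = 2.77×10^-10 T.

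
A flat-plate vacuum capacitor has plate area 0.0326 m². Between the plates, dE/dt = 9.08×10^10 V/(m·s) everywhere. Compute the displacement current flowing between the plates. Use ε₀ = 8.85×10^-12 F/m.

0.0262 A

I_d = ε₀ A (dE/dt) = (8.85×10^-12)(0.0326 m²)(9.08×10^10) = 0.0262 A.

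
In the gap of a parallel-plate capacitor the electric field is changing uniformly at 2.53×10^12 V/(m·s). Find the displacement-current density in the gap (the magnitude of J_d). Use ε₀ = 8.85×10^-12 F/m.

J_d = ε₀ ∂E/∂t, so J_d = 22.4 A/m².

22.4 A/m²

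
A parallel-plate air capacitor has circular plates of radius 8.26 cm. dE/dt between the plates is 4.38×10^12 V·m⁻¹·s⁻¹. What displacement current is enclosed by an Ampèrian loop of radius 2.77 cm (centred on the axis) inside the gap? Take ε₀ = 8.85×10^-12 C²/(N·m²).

I_d = ε₀ dΦ_E/dt = ε₀ πR² (dE/dt) = (8.85×10^-12)(0.02143)(4.38×10^12) = 0.8307 A through the full plate area.
The field is uniform, so I_d,enc = I_d (r/R)² = (0.8307)(2.77/8.26)² = 0.0934 A.

0.0934 A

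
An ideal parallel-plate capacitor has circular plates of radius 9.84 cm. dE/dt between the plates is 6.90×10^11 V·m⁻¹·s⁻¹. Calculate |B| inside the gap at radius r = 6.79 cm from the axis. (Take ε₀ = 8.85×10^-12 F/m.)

Total displacement current: I_d = ε₀(πR²)(dE/dt) = (8.85×10^-12)(0.03042)(6.90×10^11) = 0.1858 A.
∮B·dl = μ₀ I_d,enc with I_d,enc = I_d r²/R² = 0.08847 A; so B = μ₀ I_d,enc/(2πr) = 2.61×10^-7 T.

2.61×10^-7 T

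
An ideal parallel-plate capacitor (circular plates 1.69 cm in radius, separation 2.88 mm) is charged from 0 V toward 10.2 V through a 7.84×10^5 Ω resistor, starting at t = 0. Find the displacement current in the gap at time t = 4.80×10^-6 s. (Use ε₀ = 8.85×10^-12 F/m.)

1.41×10^-6 A

C = ε₀A/d = (8.85×10^-12)(8.973×10^-4)/(2.88×10^-3) = 2.757×10^-12 F, so τ = RC = 2.161×10^-6 s.
The conduction current is I(t) = (V₀/R) e^(−t/τ), and the displacement current between the plates equals it.
t/τ = 2.221; I_d = (10.2/7.84×10^5) · e^(−2.221) = (1.301×10^-5)(0.1085) = 1.41×10^-6 A.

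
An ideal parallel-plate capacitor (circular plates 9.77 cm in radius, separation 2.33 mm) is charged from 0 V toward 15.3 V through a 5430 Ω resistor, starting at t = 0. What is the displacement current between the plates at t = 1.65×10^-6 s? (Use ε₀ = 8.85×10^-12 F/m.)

C = ε₀A/d = (8.85×10^-12)(0.02999)/(2.33×10^-3) = 1.139×10^-10 F and τ = RC = 6.185×10^-7 s. I_d in the gap equals the RC charging current.
I_d(t) = (V₀/R) e^(−t/τ) = 2.818×10^-3 · e^(−2.668) = 1.96×10^-4 A.

1.96×10^-4 A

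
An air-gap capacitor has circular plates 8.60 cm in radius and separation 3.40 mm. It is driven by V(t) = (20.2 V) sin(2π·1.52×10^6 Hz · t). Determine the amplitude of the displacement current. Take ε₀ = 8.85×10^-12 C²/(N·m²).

0.0117 A

(dE/dt)_max = V₀ω/d = 5.674×10^10 V/(m·s); ω = 2πf = 9.550×10^6 rad/s.
I_d,max = ε₀ A (dE/dt)_max = (8.85×10^-12)(0.02324)(5.674×10^10) = 0.0117 A.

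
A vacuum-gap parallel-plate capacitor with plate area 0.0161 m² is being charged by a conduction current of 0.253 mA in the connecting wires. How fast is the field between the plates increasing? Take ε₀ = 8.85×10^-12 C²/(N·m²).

By continuity, I_d in the gap equals the 0.253 mA flowing in the wire.
Inverting I_d = ε₀ A dE/dt gives dE/dt = 2.53×10^-4 / (8.85×10^-12 · 0.0161) = 1.78×10^9 V/(m·s).

1.78×10^9 V/(m·s)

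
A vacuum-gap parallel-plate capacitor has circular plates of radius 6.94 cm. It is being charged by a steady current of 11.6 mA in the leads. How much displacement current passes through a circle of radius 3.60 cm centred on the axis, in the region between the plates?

3.12×10^-3 A

Between the plates the displacement current equals the wire current: I_d = 11.6 mA = 0.0116 A.
Since J_d is uniform, the enclosed fraction is (r/R)² = 0.2691, giving I_d,enc = 3.12×10^-3 A.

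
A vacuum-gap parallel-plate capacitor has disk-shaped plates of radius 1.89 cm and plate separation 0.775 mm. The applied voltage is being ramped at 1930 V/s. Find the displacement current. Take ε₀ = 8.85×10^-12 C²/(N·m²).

2.47×10^-8 A

C = ε₀A/d = (8.85×10^-12)(1.122×10^-3)/(7.75×10^-4) = 1.281×10^-11 F.
I_d = C dV/dt = (1.281×10^-11)(1930) = 2.47×10^-8 A.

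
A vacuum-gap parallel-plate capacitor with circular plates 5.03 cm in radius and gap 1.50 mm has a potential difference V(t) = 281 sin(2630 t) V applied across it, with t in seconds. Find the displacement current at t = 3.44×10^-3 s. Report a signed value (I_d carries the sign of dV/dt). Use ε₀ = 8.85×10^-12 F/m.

-3.22×10^-5 A

dV/dt = (281)(2630)·cos(9.0472) = -6.870×10^5 V/s.
I_d = C dV/dt with C = ε₀A/d = (8.85×10^-12)(7.949×10^-3)/(1.50×10^-3) = 4.690×10^-11 F, so I_d = (4.690×10^-11)(-6.870×10^5) = -3.22×10^-5 A.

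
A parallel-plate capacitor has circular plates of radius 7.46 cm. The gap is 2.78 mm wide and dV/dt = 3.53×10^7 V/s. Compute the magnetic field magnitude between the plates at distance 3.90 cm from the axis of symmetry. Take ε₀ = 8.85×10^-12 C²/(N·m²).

2.75×10^-9 T

I_d = C dV/dt with C = ε₀πR²/d = 5.565×10^-11 F, so I_d = (5.565×10^-11)(3.53×10^7) = 1.964×10^-3 A.
For r < R the Ampère–Maxwell law gives B(2πr) = μ₀ I_d (r²/R²), so B = μ₀ I_d r/(2πR²) = (4π×10^-7)(1.964×10^-3)(0.0390)/(2π·0.0746²) = 2.75×10^-9 T.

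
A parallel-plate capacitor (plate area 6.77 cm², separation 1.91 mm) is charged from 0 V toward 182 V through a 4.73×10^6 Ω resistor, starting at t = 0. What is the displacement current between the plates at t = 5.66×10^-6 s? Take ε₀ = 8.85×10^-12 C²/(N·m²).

2.63×10^-5 A

C = ε₀A/d = (8.85×10^-12)(6.77×10^-4)/(1.91×10^-3) = 3.137×10^-12 F and τ = RC = 1.484×10^-5 s. I_d in the gap equals the RC charging current.
I_d(t) = (V₀/R) e^(−t/τ) = 3.848×10^-5 · e^(−0.3814) = 2.63×10^-5 A.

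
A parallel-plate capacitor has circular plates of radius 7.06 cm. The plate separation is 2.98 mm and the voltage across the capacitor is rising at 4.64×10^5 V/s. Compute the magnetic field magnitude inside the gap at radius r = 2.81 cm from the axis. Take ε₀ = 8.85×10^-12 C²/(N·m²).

dE/dt = (dV/dt)/d = 1.557×10^8 V/(m·s); I_d = ε₀(πR²)(dE/dt) = (8.85×10^-12)(0.01566)(1.557×10^8) = 2.158×10^-5 A.
For r < R the Ampère–Maxwell law gives B(2πr) = μ₀ I_d (r²/R²), so B = μ₀ I_d r/(2πR²) = (4π×10^-7)(2.158×10^-5)(0.0281)/(2π·0.0706²) = 2.43×10^-11 T.

2.43×10^-11 T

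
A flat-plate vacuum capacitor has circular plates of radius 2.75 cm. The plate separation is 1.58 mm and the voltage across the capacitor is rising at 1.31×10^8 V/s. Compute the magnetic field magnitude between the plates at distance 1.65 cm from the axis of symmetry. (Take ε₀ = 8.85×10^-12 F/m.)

7.61×10^-9 T

With E = V/d, dE/dt = 8.291×10^10 V/(m·s) and πR² = 2.376×10^-3 m², giving I_d = ε₀ πR² dE/dt = 1.743×10^-3 A.
An Ampèrian loop of radius r encloses a fraction (r/R)² of I_d. Then B·2πr = μ₀ I_d (r/R)², giving B = μ₀ I_d r/(2πR²) = 7.61×10^-9 T.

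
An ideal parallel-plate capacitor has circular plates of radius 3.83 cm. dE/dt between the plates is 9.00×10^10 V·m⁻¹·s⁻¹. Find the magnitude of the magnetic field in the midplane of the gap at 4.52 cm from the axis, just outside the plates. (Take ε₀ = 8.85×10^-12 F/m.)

Through the whole plate area (πR² = 4.608×10^-3 m²), I_d = ε₀ πR² dE/dt = 3.670×10^-3 A.
Outside the plates the loop encloses all of I_d, so B·2πr = μ₀ I_d and B = 1.62×10^-8 T.

1.62×10^-8 T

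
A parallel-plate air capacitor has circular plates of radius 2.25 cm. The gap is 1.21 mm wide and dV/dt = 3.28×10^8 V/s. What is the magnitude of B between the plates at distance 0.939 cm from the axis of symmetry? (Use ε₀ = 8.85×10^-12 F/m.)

With E = V/d, dE/dt = 2.711×10^11 V/(m·s) and πR² = 1.590×10^-3 m², giving I_d = ε₀ πR² dE/dt = 3.815×10^-3 A.
∮B·dl = μ₀ I_d,enc with I_d,enc = I_d r²/R² = 6.644×10^-4 A; so B = μ₀ I_d,enc/(2πr) = 1.42×10^-8 T.

1.42×10^-8 T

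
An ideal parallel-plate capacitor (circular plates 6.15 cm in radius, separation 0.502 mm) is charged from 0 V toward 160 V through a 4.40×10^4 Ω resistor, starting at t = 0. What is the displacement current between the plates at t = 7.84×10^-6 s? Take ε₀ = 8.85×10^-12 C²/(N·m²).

1.55×10^-3 A

C = ε₀A/d = (8.85×10^-12)(0.01188)/(5.02×10^-4) = 2.094×10^-10 F and τ = RC = 9.214×10^-6 s. I_d in the gap equals the RC charging current.
I_d(t) = (V₀/R) e^(−t/τ) = 3.636×10^-3 · e^(−0.8509) = 1.55×10^-3 A.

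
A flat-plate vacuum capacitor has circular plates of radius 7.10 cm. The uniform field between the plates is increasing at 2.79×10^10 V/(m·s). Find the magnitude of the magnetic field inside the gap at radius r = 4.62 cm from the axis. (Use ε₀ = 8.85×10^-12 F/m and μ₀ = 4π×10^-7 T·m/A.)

Total displacement current: I_d = ε₀(πR²)(dE/dt) = (8.85×10^-12)(0.01584)(2.79×10^10) = 3.911×10^-3 A.
∮B·dl = μ₀ I_d,enc with I_d,enc = I_d r²/R² = 1.656×10^-3 A; so B = μ₀ I_d,enc/(2πr) = 7.17×10^-9 T.

7.17×10^-9 T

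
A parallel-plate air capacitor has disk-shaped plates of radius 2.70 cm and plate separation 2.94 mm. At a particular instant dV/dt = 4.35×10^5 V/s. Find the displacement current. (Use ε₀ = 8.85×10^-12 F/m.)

3.00×10^-6 A

E = V/d so dE/dt = (dV/dt)/d = 1.480×10^8 V/(m·s), and I_d = ε₀ A dE/dt = (8.85×10^-12)(2.290×10^-3)(1.480×10^8) = 3.00×10^-6 A.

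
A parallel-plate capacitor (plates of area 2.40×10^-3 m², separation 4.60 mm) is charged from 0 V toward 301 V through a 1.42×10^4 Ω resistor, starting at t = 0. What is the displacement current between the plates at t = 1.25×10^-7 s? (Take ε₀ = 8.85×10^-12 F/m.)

3.15×10^-3 A

C = ε₀A/d = (8.85×10^-12)(2.40×10^-3)/(4.60×10^-3) = 4.617×10^-12 F, so τ = RC = 6.556×10^-8 s.
The conduction current is I(t) = (V₀/R) e^(−t/τ), and the displacement current between the plates equals it.
t/τ = 1.907; I_d = (301/1.42×10^4) · e^(−1.907) = (0.02120)(0.1485) = 3.15×10^-3 A.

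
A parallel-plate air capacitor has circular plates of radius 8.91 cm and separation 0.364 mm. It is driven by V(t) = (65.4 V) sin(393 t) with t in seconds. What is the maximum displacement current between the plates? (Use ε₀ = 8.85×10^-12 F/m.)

1.56×10^-5 A

The displacement current equals the conduction current C dV/dt, which peaks at C V₀ ω.
With C = ε₀A/d = (8.85×10^-12)(0.02494)/(3.64×10^-4) = 6.064×10^-10 F and ω = 393 rad/s, I_d,max = (6.064×10^-10)(65.4)(393) = 1.56×10^-5 A.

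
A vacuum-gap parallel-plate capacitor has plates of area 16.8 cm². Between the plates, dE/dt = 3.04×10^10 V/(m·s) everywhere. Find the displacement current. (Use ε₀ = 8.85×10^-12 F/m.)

With a uniform field, Φ_E = EA, so I_d = ε₀ A dE/dt = 4.52×10^-4 A.

4.52×10^-4 A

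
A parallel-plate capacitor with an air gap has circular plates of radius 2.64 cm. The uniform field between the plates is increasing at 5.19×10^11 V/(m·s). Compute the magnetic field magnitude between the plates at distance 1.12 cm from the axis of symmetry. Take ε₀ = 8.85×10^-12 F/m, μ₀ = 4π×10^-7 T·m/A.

Total displacement current: I_d = ε₀(πR²)(dE/dt) = (8.85×10^-12)(2.190×10^-3)(5.19×10^11) = 0.01006 A.
An Ampèrian loop of radius r encloses a fraction (r/R)² of I_d. Then B·2πr = μ₀ I_d (r/R)², giving B = μ₀ I_d r/(2πR²) = 3.23×10^-8 T.

3.23×10^-8 T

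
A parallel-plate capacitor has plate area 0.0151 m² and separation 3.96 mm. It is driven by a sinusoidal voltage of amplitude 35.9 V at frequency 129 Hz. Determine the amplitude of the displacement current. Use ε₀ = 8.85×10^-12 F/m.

9.82×10^-7 A

C = ε₀A/d = (8.85×10^-12)(0.0151)/(3.96×10^-3) = 3.375×10^-11 F; ω = 2πf = 810.5 rad/s.
I_d = C dV/dt, so |I_d|_max = C V₀ ω = (3.375×10^-11)(35.9)(810.5) = 9.82×10^-7 A.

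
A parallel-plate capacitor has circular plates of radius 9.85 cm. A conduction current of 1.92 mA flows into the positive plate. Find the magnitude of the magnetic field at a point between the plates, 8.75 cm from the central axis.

No conduction current crosses the gap, so I_d there equals the 1.92×10^-3 A in the leads.
An Ampèrian loop of radius r encloses a fraction (r/R)² of I_d. Then B·2πr = μ₀ I_d (r/R)², giving B = μ₀ I_d r/(2πR²) = 3.46×10^-9 T.

3.46×10^-9 T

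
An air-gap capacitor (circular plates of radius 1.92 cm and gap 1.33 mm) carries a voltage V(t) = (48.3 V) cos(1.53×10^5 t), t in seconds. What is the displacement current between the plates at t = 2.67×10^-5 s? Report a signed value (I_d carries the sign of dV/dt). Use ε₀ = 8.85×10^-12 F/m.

dV/dt = (48.3)(1.53×10^5)·−sin(4.0851) = 5.983×10^6 V/s.
I_d = C dV/dt with C = ε₀A/d = (8.85×10^-12)(1.158×10^-3)/(1.33×10^-3) = 7.705×10^-12 F, so I_d = (7.705×10^-12)(5.983×10^6) = 4.61×10^-5 A.

4.61×10^-5 A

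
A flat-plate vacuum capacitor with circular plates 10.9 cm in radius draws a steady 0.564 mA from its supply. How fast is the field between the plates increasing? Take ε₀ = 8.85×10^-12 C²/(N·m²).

1.71×10^9 V/(m·s)

By continuity, I_d in the gap equals the 0.564 mA flowing in the wire.
Inverting I_d = ε₀ A dE/dt gives dE/dt = 5.64×10^-4 / (8.85×10^-12 · 0.03733) = 1.71×10^9 V/(m·s).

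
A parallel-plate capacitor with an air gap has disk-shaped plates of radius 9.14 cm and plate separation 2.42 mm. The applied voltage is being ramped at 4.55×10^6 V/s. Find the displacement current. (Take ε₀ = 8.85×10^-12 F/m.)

E = V/d so dE/dt = (dV/dt)/d = 1.880×10^9 V/(m·s), and I_d = ε₀ A dE/dt = (8.85×10^-12)(0.02624)(1.880×10^9) = 4.37×10^-4 A.

4.37×10^-4 A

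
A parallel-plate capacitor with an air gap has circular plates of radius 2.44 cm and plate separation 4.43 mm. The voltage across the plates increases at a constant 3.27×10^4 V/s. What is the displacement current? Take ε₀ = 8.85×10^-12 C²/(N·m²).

C = ε₀A/d = (8.85×10^-12)(1.870×10^-3)/(4.43×10^-3) = 3.736×10^-12 F.
I_d = C dV/dt = (3.736×10^-12)(3.27×10^4) = 1.22×10^-7 A.

1.22×10^-7 A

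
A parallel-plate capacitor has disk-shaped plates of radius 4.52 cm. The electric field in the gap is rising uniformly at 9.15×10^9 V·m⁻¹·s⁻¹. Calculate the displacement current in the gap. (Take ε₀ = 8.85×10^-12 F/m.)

With a uniform field, Φ_E = EA, so I_d = ε₀ A dE/dt = 5.20×10^-4 A.

5.20×10^-4 A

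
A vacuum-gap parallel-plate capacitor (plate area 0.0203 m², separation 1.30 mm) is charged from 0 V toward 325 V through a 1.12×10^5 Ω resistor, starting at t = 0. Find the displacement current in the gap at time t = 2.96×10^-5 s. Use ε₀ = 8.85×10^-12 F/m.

With C = ε₀A/d = (8.85×10^-12)(0.0203)/(1.30×10^-3) = 1.382×10^-10 F, the time constant is τ = RC = 1.548×10^-5 s, so t/τ = 1.912 and e^(−t/τ) = 0.1478.
I_d = I_cond = (V₀/R) e^(−t/τ) = (2.902×10^-3)(0.1478) = 4.29×10^-4 A.

4.29×10^-4 A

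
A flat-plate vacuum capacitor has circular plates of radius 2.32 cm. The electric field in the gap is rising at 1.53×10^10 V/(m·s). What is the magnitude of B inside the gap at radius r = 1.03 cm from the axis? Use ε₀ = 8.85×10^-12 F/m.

Through the whole plate area (πR² = 1.691×10^-3 m²), I_d = ε₀ πR² dE/dt = 2.290×10^-4 A.
An Ampèrian loop of radius r encloses a fraction (r/R)² of I_d. Then B·2πr = μ₀ I_d (r/R)², giving B = μ₀ I_d r/(2πR²) = 8.76×10^-10 T.

8.76×10^-10 T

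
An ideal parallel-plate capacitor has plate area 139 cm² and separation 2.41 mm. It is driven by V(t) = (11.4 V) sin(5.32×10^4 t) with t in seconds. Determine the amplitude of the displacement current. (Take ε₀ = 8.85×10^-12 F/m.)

(dE/dt)_max = V₀ω/d = 2.517×10^8 V/(m·s); ω = 5.32×10^4 rad/s.
I_d,max = ε₀ A (dE/dt)_max = (8.85×10^-12)(0.0139)(2.517×10^8) = 3.10×10^-5 A.

3.10×10^-5 A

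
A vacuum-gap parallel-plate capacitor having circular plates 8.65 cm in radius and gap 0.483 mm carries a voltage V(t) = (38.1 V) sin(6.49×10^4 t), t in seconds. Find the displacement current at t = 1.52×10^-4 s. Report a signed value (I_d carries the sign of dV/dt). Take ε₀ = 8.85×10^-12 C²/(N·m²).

C = ε₀A/d = (8.85×10^-12)(0.02351)/(4.83×10^-4) = 4.308×10^-10 F. dV/dt = V₀ω·cos(ωt); at ωt = 9.8648 rad this factor is -0.9047.
I_d = C dV/dt = (4.308×10^-10)(38.1)(6.49×10^4)(-0.9047) = -9.64×10^-4 A.

-9.64×10^-4 A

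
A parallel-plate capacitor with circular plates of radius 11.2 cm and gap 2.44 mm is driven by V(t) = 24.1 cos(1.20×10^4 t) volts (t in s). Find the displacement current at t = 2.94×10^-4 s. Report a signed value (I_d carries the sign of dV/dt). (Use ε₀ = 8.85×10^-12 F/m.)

1.56×10^-5 A

C = ε₀A/d = (8.85×10^-12)(0.03941)/(2.44×10^-3) = 1.429×10^-10 F. dV/dt = V₀ω·−sin(ωt); at ωt = 3.528 rad this factor is 0.3769.
I_d = C dV/dt = (1.429×10^-10)(24.1)(1.20×10^4)(0.3769) = 1.56×10^-5 A.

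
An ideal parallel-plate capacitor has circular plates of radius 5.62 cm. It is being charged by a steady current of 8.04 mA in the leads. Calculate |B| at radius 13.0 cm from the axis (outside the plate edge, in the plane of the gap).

1.24×10^-8 T

By continuity the displacement current in the gap matches the conduction current: I_d = 8.04×10^-3 A.
With r > R the enclosed displacement current is the full I_d; B = μ₀ I_d / (2πr) = 1.24×10^-8 T.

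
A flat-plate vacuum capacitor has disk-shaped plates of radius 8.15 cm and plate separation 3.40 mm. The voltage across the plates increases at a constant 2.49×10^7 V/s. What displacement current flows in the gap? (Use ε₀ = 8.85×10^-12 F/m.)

The field between the plates is E = V/d, so dE/dt = (2.49×10^7)/(3.40×10^-3 m) = 7.324×10^9 V/(m·s).
I_d = ε₀ A (dE/dt) = (8.85×10^-12)(0.02087)(7.324×10^9) = 1.35×10^-3 A.

1.35×10^-3 A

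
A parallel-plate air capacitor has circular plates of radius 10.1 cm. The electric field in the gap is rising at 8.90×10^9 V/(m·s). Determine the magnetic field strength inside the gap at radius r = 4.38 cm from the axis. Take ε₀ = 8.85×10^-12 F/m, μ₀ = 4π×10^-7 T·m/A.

Total displacement current: I_d = ε₀(πR²)(dE/dt) = (8.85×10^-12)(0.03205)(8.90×10^9) = 2.524×10^-3 A.
For r < R the Ampère–Maxwell law gives B(2πr) = μ₀ I_d (r²/R²), so B = μ₀ I_d r/(2πR²) = (4π×10^-7)(2.524×10^-3)(0.0438)/(2π·0.101²) = 2.17×10^-9 T.

2.17×10^-9 T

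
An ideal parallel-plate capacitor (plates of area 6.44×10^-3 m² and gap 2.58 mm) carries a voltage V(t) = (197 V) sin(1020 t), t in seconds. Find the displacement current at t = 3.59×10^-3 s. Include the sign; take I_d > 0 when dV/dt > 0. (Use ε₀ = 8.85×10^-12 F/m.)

-3.85×10^-6 A

dE/dt = (V₀ω/d)·cos(ωt) with ωt = 3.6618 rad: (197)(1020)(-0.8677)/(2.58×10^-3) = -6.758×10^7 V/(m·s).
I_d = ε₀ A dE/dt = (8.85×10^-12)(6.44×10^-3)(-6.758×10^7) = -3.85×10^-6 A.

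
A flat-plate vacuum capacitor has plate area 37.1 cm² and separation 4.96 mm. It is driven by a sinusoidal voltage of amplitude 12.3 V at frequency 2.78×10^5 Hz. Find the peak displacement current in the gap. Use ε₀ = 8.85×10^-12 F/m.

1.42×10^-4 A

The displacement current equals the conduction current C dV/dt, which peaks at C V₀ ω.
With C = ε₀A/d = (8.85×10^-12)(3.71×10^-3)/(4.96×10^-3) = 6.620×10^-12 F and ω = 2πf = 1.747×10^6 rad/s, I_d,max = (6.620×10^-12)(12.3)(1.747×10^6) = 1.42×10^-4 A.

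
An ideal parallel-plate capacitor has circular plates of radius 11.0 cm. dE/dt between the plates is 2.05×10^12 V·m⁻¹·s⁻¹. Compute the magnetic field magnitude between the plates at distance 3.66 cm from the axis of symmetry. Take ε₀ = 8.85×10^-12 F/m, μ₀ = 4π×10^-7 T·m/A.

4.17×10^-7 T

Through the whole plate area (πR² = 0.03801 m²), I_d = ε₀ πR² dE/dt = 0.6896 A.
For r < R the Ampère–Maxwell law gives B(2πr) = μ₀ I_d (r²/R²), so B = μ₀ I_d r/(2πR²) = (4π×10^-7)(0.6896)(0.0366)/(2π·0.110²) = 4.17×10^-7 T.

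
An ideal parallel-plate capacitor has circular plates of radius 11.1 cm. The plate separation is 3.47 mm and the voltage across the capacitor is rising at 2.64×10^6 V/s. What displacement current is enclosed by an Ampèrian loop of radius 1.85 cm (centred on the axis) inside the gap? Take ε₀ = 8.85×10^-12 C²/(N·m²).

7.24×10^-6 A

dE/dt = (dV/dt)/d = 7.608×10^8 V/(m·s); I_d = ε₀(πR²)(dE/dt) = (8.85×10^-12)(0.03871)(7.608×10^8) = 2.606×10^-4 A.
Since J_d is uniform, the enclosed fraction is (r/R)² = 0.02778, giving I_d,enc = 7.24×10^-6 A.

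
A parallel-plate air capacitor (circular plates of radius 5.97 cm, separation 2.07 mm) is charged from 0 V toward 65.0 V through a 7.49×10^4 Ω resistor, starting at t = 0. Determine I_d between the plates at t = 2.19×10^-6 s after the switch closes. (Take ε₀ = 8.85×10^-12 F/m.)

4.71×10^-4 A

C = ε₀A/d = (8.85×10^-12)(0.01120)/(2.07×10^-3) = 4.788×10^-11 F and τ = RC = 3.586×10^-6 s. I_d in the gap equals the RC charging current.
I_d(t) = (V₀/R) e^(−t/τ) = 8.678×10^-4 · e^(−0.6107) = 4.71×10^-4 A.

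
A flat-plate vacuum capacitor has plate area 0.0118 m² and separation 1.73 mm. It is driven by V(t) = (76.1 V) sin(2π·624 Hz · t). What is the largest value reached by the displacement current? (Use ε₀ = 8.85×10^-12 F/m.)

C = ε₀A/d = (8.85×10^-12)(0.0118)/(1.73×10^-3) = 6.036×10^-11 F; ω = 2πf = 3921 rad/s.
I_d = C dV/dt, so |I_d|_max = C V₀ ω = (6.036×10^-11)(76.1)(3921) = 1.80×10^-5 A.

1.80×10^-5 A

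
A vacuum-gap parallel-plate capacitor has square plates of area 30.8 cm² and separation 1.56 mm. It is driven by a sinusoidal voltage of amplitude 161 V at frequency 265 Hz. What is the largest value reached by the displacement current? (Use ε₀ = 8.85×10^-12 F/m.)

C = ε₀A/d = (8.85×10^-12)(3.08×10^-3)/(1.56×10^-3) = 1.747×10^-11 F; ω = 2πf = 1665 rad/s.
I_d = C dV/dt, so |I_d|_max = C V₀ ω = (1.747×10^-11)(161)(1665) = 4.68×10^-6 A.

4.68×10^-6 A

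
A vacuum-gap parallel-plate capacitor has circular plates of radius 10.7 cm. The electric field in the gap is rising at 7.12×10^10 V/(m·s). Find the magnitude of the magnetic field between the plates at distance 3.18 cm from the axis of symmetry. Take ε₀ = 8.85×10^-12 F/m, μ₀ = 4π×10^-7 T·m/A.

Through the whole plate area (πR² = 0.03597 m²), I_d = ε₀ πR² dE/dt = 0.02267 A.
An Ampèrian loop of radius r encloses a fraction (r/R)² of I_d. Then B·2πr = μ₀ I_d (r/R)², giving B = μ₀ I_d r/(2πR²) = 1.26×10^-8 T.

1.26×10^-8 T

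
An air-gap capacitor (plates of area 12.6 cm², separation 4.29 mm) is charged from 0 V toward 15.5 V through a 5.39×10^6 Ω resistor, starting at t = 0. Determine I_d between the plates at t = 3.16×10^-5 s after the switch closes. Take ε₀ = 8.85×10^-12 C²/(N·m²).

3.01×10^-7 A

C = ε₀A/d = (8.85×10^-12)(1.26×10^-3)/(4.29×10^-3) = 2.599×10^-12 F, so τ = RC = 1.401×10^-5 s.
The conduction current is I(t) = (V₀/R) e^(−t/τ), and the displacement current between the plates equals it.
t/τ = 2.256; I_d = (15.5/5.39×10^6) · e^(−2.256) = (2.876×10^-6)(0.1048) = 3.01×10^-7 A.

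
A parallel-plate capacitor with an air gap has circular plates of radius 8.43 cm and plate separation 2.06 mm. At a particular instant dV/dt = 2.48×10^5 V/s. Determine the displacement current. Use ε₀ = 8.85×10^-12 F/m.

E = V/d so dE/dt = (dV/dt)/d = 1.204×10^8 V/(m·s), and I_d = ε₀ A dE/dt = (8.85×10^-12)(0.02233)(1.204×10^8) = 2.38×10^-5 A.

2.38×10^-5 A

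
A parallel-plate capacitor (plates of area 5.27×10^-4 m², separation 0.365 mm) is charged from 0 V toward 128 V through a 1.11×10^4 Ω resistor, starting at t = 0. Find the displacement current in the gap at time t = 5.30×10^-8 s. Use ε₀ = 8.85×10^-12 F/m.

7.94×10^-3 A

C = ε₀A/d = (8.85×10^-12)(5.27×10^-4)/(3.65×10^-4) = 1.278×10^-11 F and τ = RC = 1.419×10^-7 s. I_d in the gap equals the RC charging current.
I_d(t) = (V₀/R) e^(−t/τ) = 0.01153 · e^(−0.3735) = 7.94×10^-3 A.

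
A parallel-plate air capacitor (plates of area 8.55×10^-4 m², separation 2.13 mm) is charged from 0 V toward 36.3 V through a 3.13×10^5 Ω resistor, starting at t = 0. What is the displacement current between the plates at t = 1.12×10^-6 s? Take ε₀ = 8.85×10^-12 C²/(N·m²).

4.24×10^-5 A

C = ε₀A/d = (8.85×10^-12)(8.55×10^-4)/(2.13×10^-3) = 3.552×10^-12 F and τ = RC = 1.112×10^-6 s. I_d in the gap equals the RC charging current.
I_d(t) = (V₀/R) e^(−t/τ) = 1.160×10^-4 · e^(−1.007) = 4.24×10^-5 A.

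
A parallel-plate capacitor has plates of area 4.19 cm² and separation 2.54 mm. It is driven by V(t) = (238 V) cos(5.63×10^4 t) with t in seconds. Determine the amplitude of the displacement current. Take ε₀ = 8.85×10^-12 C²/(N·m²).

1.96×10^-5 A

The displacement current equals the conduction current C dV/dt, which peaks at C V₀ ω.
With C = ε₀A/d = (8.85×10^-12)(4.19×10^-4)/(2.54×10^-3) = 1.460×10^-12 F and ω = 5.63×10^4 rad/s, I_d,max = (1.460×10^-12)(238)(5.63×10^4) = 1.96×10^-5 A.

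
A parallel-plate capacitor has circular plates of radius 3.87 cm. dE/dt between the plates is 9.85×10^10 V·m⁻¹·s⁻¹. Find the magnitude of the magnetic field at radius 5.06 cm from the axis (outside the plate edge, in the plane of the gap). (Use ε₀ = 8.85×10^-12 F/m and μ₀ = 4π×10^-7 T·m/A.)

1.62×10^-8 T

Through the whole plate area (πR² = 4.705×10^-3 m²), I_d = ε₀ πR² dE/dt = 4.101×10^-3 A.
With r > R the enclosed displacement current is the full I_d; B = μ₀ I_d / (2πr) = 1.62×10^-8 T.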